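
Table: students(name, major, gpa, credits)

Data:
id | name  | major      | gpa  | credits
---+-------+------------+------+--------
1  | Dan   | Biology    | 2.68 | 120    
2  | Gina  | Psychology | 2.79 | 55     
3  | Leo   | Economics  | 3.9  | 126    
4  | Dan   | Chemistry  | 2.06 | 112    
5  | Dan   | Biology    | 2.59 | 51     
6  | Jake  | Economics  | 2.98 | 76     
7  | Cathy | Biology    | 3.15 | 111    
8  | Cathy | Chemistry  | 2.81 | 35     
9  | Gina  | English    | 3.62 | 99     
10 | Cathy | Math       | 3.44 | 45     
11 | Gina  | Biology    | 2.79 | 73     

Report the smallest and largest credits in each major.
SELECT major, MIN(credits), MAX(credits)
FROM students
GROUP BY major

Result:
  Biology: min=51, max=120
  Chemistry: min=35, max=112
  Economics: min=76, max=126
  English: min=99, max=99
  Math: min=45, max=45
  Psychology: min=55, max=55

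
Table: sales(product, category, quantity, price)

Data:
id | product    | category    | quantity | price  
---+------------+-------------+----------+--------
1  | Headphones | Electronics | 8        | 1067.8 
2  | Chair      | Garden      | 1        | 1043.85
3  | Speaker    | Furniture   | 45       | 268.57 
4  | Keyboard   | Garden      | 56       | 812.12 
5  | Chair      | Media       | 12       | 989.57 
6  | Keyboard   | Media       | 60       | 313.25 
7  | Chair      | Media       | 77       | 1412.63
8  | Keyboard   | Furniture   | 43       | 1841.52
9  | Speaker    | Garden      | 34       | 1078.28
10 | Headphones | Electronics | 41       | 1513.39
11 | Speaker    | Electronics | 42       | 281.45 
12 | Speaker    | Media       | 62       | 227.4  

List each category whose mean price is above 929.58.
SELECT category, AVG(price)
FROM sales
GROUP BY category
HAVING AVG(price) > 929.58

Result:
  Electronics: avg=954.21
  Furniture: avg=1055.05
  Garden: avg=978.08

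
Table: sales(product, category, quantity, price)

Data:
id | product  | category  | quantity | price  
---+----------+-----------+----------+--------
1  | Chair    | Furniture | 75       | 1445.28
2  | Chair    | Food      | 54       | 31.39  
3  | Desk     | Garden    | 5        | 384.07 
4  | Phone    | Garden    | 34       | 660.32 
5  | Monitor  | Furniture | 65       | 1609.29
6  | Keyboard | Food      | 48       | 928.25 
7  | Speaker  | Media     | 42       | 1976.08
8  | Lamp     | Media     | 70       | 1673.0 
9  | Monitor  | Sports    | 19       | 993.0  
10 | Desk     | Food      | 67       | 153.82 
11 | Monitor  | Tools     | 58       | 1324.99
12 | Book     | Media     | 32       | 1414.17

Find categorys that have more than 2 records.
SELECT category, COUNT(*) as cnt
FROM sales
GROUP BY category
HAVING COUNT(*) > 2

Result:
  Food: 3
  Media: 3

Note: HAVING filters groups after aggregation, WHERE filters rows before.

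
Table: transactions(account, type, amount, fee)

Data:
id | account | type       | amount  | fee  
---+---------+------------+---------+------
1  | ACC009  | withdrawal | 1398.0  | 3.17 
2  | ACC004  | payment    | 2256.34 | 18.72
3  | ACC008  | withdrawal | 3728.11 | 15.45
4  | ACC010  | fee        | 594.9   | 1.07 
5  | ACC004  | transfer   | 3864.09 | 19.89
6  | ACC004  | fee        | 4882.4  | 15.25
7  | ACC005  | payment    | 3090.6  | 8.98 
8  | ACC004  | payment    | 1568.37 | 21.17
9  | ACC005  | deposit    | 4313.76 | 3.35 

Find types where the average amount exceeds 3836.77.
SELECT type, AVG(amount)
FROM transactions
GROUP BY type
HAVING AVG(amount) > 3836.77

Result:
  deposit: avg=4313.76
  transfer: avg=3864.09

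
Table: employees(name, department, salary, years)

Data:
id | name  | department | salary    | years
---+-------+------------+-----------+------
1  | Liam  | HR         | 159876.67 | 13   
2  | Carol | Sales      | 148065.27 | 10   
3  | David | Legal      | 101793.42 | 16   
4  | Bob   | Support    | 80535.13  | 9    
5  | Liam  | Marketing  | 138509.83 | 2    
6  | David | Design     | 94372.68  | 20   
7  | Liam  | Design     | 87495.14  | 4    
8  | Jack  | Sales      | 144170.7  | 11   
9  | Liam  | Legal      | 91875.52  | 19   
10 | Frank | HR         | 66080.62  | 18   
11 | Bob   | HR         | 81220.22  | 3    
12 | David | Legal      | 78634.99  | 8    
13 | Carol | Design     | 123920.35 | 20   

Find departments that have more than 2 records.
SELECT department, COUNT(*) as cnt
FROM employees
GROUP BY department
HAVING COUNT(*) > 2

Result:
  Design: 3
  HR: 3
  Legal: 3

Note: HAVING filters groups after aggregation, WHERE filters rows before.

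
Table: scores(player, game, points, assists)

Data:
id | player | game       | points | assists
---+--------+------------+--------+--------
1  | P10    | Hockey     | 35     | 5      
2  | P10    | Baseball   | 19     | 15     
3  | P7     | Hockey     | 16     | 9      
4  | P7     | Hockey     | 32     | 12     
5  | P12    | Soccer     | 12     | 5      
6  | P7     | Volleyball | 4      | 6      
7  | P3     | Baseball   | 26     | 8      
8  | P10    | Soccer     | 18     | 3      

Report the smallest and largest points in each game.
SELECT game, MIN(points), MAX(points)
FROM scores
GROUP BY game

Result:
  Baseball: min=19, max=26
  Hockey: min=16, max=35
  Soccer: min=12, max=18
  Volleyball: min=4, max=4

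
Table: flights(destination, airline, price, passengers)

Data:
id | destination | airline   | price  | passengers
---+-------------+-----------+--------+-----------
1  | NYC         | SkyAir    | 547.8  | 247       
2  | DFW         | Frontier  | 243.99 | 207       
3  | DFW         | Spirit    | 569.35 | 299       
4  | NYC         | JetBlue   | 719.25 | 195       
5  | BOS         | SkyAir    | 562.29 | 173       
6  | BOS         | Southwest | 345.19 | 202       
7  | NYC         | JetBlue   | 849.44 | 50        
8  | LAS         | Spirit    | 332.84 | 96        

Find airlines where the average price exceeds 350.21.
SELECT airline, AVG(price)
FROM flights
GROUP BY airline
HAVING AVG(price) > 350.21

Result:
  JetBlue: avg=784.35
  SkyAir: avg=555.05
  Spirit: avg=451.10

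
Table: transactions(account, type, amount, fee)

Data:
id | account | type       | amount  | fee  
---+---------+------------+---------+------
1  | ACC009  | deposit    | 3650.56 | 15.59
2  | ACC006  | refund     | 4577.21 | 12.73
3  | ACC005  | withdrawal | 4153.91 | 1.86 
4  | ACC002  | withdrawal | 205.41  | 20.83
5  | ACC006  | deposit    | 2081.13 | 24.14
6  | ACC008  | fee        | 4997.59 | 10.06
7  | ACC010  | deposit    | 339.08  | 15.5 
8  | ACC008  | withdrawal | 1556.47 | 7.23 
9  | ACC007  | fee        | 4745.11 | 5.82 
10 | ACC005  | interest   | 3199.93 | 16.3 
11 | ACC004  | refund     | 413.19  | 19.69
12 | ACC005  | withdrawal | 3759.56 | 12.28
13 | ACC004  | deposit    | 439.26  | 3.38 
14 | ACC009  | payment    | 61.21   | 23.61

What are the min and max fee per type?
SELECT type, MIN(fee), MAX(fee)
FROM transactions
GROUP BY type

Result:
  deposit: min=3.38, max=24.14
  fee: min=5.82, max=10.06
  interest: min=16.30, max=16.30
  payment: min=23.61, max=23.61
  refund: min=12.73, max=19.69
  withdrawal: min=1.86, max=20.83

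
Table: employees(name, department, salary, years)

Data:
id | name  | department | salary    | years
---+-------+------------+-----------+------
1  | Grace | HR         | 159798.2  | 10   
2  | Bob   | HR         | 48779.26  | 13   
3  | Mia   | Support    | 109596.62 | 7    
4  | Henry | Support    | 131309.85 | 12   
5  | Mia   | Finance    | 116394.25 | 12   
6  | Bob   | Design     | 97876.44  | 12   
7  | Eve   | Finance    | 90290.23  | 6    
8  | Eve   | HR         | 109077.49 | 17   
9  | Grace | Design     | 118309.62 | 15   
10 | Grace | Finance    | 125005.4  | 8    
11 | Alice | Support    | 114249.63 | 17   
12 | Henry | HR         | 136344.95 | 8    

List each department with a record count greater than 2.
SELECT department, COUNT(*) as cnt
FROM employees
GROUP BY department
HAVING COUNT(*) > 2

Result:
  Finance: 3
  HR: 4
  Support: 3

Note: HAVING filters groups after aggregation, WHERE filters rows before.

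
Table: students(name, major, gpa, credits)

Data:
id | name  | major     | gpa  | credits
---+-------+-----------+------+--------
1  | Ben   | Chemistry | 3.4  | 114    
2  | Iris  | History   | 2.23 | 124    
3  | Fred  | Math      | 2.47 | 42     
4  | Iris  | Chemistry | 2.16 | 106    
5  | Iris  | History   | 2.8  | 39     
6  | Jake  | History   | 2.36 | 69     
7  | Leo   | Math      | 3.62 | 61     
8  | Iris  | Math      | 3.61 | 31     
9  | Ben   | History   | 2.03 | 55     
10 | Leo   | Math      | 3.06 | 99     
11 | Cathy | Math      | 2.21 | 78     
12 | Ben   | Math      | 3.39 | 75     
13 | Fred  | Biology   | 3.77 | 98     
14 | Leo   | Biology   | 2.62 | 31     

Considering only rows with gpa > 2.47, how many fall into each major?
SELECT major, COUNT(*)
FROM students
WHERE gpa > 2.47
GROUP BY major

Note: WHERE filters rows before grouping.

Result:
  Biology: 2
  Chemistry: 1
  History: 1
  Math: 4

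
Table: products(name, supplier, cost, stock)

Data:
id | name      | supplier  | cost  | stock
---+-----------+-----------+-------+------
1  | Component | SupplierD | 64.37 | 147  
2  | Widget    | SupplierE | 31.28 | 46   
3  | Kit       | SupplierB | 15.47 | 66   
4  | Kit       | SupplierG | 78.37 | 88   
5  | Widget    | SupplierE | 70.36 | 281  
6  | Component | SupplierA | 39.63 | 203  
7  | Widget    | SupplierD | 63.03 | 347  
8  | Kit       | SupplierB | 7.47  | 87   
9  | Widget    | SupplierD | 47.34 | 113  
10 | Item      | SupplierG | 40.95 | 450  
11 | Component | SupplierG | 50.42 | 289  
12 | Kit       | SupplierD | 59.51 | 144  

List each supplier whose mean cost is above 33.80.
SELECT supplier, AVG(cost)
FROM products
GROUP BY supplier
HAVING AVG(cost) > 33.80

Result:
  SupplierA: avg=39.63
  SupplierD: avg=58.56
  SupplierE: avg=50.82
  SupplierG: avg=56.58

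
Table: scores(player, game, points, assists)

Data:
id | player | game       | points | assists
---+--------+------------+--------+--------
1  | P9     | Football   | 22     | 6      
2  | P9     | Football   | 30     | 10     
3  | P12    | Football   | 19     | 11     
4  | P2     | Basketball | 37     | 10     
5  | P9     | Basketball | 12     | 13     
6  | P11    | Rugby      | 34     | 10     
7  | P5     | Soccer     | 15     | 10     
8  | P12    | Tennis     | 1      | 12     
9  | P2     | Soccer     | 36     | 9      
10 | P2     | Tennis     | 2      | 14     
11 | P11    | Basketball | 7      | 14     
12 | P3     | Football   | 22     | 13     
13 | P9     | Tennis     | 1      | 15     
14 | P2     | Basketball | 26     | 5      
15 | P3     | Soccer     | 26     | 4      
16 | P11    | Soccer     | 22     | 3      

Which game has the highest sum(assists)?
SELECT game, SUM(assists) as val
FROM scores
GROUP BY game
ORDER BY val DESC
LIMIT 1

Result: Basketball with sum(assists) = 42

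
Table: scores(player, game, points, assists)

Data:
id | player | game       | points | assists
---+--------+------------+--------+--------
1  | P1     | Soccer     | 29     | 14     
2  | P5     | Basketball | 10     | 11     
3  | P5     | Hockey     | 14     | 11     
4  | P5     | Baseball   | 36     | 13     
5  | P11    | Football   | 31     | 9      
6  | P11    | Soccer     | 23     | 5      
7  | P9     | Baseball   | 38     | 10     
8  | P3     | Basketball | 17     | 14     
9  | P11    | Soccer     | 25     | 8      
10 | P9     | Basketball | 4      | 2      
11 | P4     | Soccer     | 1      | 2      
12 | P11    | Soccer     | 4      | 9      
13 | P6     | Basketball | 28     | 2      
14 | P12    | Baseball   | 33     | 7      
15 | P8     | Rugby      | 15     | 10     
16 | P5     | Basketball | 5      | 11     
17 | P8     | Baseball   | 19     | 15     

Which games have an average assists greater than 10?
SELECT game, AVG(assists)
FROM scores
GROUP BY game
HAVING AVG(assists) > 10

Result:
  Baseball: avg=11.25
  Hockey: avg=11.00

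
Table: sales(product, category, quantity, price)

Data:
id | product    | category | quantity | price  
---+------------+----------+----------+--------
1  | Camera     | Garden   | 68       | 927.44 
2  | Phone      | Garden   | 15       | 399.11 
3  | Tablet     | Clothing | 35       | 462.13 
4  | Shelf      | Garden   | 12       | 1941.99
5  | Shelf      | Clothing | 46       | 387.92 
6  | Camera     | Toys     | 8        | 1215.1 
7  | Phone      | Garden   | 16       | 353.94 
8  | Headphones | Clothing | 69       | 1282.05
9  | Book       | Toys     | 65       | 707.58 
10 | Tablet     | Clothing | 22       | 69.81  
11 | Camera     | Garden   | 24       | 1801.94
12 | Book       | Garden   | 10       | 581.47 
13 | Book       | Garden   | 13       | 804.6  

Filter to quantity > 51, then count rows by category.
SELECT category, COUNT(*)
FROM sales
WHERE quantity > 51
GROUP BY category

Note: WHERE filters rows before grouping.

Result:
  Clothing: 1
  Garden: 1
  Toys: 1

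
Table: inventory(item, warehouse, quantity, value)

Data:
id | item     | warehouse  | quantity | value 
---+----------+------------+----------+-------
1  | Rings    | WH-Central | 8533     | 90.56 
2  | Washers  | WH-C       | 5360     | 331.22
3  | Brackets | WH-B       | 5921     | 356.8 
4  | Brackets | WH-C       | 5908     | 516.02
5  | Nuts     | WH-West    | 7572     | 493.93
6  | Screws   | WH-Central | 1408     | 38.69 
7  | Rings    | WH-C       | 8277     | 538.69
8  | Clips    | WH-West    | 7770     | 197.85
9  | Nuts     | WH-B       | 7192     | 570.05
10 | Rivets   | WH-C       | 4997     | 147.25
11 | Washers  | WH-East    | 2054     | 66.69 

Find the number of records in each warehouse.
SELECT warehouse, COUNT(*) as count
FROM inventory
GROUP BY warehouse

Result:
  WH-B: 2
  WH-C: 4
  WH-Central: 2
  WH-East: 1
  WH-West: 2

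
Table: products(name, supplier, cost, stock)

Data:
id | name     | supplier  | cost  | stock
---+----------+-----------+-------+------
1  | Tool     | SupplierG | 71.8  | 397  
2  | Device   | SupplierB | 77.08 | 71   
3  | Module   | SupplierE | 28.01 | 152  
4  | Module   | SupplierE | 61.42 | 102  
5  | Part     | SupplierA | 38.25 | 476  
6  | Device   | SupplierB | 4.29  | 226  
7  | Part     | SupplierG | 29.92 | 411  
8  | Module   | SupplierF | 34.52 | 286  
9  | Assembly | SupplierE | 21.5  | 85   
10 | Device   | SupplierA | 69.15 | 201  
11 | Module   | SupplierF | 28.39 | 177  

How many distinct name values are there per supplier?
SELECT supplier, COUNT(DISTINCT name)
FROM products
GROUP BY supplier

Result:
  SupplierA: 2 distinct
  SupplierB: 1 distinct
  SupplierE: 2 distinct
  SupplierF: 1 distinct
  SupplierG: 2 distinct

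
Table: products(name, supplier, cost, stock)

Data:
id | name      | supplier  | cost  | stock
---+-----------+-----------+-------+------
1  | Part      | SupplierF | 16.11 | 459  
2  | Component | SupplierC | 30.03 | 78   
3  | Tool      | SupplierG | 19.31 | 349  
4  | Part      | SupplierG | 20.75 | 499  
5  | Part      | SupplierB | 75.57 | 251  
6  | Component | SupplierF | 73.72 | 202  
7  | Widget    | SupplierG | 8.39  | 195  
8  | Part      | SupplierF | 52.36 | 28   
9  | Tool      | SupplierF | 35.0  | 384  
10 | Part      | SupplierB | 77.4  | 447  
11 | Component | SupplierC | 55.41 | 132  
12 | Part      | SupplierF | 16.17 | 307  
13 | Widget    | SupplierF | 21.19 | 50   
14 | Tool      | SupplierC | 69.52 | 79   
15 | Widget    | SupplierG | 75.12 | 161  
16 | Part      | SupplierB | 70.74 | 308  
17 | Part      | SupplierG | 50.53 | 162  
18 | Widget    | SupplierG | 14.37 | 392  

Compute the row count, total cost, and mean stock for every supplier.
SELECT supplier,
       COUNT(*) as cnt,
       SUM(cost) as total_cost,
       AVG(stock) as avg_stock
FROM products
GROUP BY supplier

Result:
  SupplierB: 3 records, 223.71 total cost, 335.33 avg stock
  SupplierC: 3 records, 154.96 total cost, 96.33 avg stock
  SupplierF: 6 records, 214.55 total cost, 238.33 avg stock
  SupplierG: 6 records, 188.47 total cost, 293.00 avg stock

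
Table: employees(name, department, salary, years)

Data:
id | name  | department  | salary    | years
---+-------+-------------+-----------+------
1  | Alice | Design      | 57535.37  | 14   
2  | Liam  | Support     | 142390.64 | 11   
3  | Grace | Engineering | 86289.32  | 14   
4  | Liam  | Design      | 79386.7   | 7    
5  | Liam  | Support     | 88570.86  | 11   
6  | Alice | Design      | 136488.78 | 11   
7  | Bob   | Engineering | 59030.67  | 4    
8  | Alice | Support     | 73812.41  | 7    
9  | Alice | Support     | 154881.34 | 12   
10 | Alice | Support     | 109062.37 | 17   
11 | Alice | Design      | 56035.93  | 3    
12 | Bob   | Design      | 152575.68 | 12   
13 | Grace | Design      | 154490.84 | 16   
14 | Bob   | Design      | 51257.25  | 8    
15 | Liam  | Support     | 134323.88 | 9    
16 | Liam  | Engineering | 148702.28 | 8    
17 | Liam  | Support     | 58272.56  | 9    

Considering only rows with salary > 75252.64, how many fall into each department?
SELECT department, COUNT(*)
FROM employees
WHERE salary > 75252.64
GROUP BY department

Note: WHERE filters rows before grouping.

Result:
  Design: 4
  Engineering: 2
  Support: 5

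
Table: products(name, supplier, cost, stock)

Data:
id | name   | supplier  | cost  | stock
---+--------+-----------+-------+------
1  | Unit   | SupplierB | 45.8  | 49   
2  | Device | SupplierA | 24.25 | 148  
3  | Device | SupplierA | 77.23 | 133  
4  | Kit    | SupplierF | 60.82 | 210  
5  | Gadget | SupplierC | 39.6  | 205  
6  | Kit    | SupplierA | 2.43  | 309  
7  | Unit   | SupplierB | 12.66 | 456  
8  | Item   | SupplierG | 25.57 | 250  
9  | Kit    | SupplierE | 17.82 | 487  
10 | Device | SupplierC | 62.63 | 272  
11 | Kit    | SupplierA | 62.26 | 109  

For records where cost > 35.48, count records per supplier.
SELECT supplier, COUNT(*)
FROM products
WHERE cost > 35.48
GROUP BY supplier

Note: WHERE filters rows before grouping.

Result:
  SupplierA: 2
  SupplierB: 1
  SupplierC: 2
  SupplierF: 1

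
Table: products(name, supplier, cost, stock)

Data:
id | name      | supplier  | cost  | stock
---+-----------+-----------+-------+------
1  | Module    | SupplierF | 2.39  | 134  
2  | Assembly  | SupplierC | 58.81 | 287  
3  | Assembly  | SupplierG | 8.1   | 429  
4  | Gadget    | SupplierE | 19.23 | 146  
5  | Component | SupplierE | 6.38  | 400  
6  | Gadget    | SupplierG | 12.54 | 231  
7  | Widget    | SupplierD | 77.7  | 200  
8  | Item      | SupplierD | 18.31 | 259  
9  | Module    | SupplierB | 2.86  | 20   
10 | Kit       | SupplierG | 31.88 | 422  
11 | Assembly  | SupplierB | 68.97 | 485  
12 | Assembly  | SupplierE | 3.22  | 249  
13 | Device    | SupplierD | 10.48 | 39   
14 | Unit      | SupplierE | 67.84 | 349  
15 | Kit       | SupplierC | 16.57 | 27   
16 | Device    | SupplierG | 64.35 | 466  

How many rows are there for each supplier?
SELECT supplier, COUNT(*) as count
FROM products
GROUP BY supplier

Result:
  SupplierB: 2
  SupplierC: 2
  SupplierD: 3
  SupplierE: 4
  SupplierF: 1
  SupplierG: 4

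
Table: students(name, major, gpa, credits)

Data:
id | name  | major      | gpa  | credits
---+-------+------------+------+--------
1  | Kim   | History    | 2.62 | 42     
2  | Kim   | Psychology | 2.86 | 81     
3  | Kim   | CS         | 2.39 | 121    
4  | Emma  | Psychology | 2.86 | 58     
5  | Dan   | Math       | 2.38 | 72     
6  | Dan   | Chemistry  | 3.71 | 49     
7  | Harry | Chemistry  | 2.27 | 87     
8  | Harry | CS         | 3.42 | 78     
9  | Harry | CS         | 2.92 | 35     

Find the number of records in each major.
SELECT major, COUNT(*) as count
FROM students
GROUP BY major

Result:
  CS: 3
  Chemistry: 2
  History: 1
  Math: 1
  Psychology: 2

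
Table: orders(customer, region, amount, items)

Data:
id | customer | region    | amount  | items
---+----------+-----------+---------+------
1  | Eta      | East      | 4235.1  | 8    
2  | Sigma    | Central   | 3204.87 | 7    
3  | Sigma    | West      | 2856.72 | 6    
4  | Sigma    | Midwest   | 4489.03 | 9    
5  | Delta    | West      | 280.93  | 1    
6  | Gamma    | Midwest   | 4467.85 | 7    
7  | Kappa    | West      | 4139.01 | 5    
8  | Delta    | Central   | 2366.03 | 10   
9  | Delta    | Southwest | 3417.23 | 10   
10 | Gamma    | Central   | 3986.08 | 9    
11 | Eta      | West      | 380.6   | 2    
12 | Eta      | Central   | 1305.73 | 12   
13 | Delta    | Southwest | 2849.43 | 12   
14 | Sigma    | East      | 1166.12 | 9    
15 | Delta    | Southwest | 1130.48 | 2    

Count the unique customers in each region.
SELECT region, COUNT(DISTINCT customer)
FROM orders
GROUP BY region

Result:
  Central: 4 distinct
  East: 2 distinct
  Midwest: 2 distinct
  Southwest: 1 distinct
  West: 4 distinct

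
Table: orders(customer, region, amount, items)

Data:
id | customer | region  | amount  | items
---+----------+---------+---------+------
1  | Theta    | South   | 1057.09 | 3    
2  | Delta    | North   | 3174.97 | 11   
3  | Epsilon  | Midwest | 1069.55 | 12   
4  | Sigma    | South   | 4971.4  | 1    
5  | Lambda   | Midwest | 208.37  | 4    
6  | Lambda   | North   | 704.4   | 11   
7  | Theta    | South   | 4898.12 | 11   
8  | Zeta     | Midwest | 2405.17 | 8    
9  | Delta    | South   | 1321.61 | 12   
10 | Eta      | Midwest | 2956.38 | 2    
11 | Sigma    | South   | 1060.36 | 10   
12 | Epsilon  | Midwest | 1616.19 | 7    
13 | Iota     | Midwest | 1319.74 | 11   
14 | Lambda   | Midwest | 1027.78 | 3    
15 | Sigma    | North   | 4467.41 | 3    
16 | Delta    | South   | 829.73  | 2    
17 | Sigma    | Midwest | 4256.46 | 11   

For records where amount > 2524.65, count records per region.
SELECT region, COUNT(*)
FROM orders
WHERE amount > 2524.65
GROUP BY region

Note: WHERE filters rows before grouping.

Result:
  Midwest: 2
  North: 2
  South: 2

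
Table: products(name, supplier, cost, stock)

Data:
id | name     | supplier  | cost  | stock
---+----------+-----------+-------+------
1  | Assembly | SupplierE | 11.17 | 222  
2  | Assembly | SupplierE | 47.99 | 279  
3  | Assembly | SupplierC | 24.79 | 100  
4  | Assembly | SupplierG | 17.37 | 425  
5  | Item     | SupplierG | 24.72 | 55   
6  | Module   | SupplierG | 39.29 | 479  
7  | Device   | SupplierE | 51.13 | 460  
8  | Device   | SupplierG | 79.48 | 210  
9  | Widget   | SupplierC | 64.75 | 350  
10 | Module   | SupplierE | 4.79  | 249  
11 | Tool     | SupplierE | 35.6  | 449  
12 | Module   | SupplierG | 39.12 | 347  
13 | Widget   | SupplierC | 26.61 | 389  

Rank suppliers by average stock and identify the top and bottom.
SELECT supplier, AVG(stock)
FROM products
GROUP BY supplier
ORDER BY AVG(stock)

All groups:
  SupplierC: 279.67
  SupplierG: 303.20
  SupplierE: 331.80

Highest: SupplierE (331.80)
Lowest: SupplierC (279.67)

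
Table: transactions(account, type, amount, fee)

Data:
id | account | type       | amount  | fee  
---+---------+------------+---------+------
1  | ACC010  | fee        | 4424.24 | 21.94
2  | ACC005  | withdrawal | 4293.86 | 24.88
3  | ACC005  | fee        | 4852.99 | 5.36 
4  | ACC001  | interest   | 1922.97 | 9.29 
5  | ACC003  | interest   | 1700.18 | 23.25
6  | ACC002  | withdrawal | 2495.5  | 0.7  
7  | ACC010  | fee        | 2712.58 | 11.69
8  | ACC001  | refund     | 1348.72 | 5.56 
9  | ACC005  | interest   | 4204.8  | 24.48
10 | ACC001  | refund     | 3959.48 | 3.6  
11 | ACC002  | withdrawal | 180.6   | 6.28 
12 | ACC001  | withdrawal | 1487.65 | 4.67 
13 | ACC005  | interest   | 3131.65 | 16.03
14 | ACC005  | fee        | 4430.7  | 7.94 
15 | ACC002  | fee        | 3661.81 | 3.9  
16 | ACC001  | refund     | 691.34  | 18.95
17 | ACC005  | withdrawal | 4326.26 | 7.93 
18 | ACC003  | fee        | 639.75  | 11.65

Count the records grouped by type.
SELECT type, COUNT(*) as count
FROM transactions
GROUP BY type

Result:
  fee: 6
  interest: 4
  refund: 3
  withdrawal: 5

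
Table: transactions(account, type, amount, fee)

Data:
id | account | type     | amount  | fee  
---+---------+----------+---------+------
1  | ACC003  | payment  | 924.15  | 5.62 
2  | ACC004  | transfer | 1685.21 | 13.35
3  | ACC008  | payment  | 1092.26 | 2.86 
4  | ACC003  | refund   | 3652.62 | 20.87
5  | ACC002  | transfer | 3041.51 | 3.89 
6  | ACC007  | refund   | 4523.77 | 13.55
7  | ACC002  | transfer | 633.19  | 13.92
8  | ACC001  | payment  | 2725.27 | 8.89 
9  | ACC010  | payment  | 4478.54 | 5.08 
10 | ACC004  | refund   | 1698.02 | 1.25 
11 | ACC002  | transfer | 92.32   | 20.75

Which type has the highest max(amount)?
SELECT type, MAX(amount) as val
FROM transactions
GROUP BY type
ORDER BY val DESC
LIMIT 1

Result: refund with max(amount) = 4523.77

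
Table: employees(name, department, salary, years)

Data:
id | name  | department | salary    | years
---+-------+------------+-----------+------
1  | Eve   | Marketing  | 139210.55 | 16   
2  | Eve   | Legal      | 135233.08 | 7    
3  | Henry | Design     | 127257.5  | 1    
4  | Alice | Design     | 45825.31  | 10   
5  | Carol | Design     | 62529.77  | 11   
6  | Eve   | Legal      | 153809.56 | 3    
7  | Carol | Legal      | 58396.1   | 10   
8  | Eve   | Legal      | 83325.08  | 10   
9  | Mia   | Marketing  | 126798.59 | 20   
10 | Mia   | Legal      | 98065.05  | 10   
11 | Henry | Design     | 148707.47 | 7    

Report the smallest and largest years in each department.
SELECT department, MIN(years), MAX(years)
FROM employees
GROUP BY department

Result:
  Design: min=1, max=11
  Legal: min=3, max=10
  Marketing: min=16, max=20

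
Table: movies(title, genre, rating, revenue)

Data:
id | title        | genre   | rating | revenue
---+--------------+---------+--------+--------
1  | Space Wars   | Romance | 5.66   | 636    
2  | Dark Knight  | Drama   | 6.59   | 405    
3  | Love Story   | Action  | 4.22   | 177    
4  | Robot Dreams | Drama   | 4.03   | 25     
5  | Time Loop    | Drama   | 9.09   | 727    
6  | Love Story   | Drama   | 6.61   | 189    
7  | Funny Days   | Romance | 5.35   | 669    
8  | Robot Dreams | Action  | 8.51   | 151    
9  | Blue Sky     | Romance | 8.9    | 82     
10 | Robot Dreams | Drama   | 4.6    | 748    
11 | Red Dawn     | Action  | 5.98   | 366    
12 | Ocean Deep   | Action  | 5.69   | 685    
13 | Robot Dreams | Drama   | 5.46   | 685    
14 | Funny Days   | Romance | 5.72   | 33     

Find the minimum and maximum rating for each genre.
SELECT genre, MIN(rating), MAX(rating)
FROM movies
GROUP BY genre

Result:
  Action: min=4.22, max=8.51
  Drama: min=4.03, max=9.09
  Romance: min=5.35, max=8.90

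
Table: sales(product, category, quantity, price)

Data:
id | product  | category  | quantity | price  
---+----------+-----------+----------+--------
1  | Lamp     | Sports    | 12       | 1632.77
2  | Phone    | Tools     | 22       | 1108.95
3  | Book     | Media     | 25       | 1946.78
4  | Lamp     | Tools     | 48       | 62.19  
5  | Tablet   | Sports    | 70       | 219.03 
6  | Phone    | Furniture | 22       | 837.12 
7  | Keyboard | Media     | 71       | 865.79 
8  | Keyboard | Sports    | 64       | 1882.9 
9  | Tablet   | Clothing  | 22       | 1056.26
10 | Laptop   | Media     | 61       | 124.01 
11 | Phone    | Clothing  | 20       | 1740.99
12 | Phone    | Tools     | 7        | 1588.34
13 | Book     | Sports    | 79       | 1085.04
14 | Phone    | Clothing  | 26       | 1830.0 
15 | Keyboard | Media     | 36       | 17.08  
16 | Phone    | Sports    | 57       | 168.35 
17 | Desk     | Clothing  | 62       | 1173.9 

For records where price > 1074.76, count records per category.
SELECT category, COUNT(*)
FROM sales
WHERE price > 1074.76
GROUP BY category

Note: WHERE filters rows before grouping.

Result:
  Clothing: 3
  Media: 1
  Sports: 3
  Tools: 2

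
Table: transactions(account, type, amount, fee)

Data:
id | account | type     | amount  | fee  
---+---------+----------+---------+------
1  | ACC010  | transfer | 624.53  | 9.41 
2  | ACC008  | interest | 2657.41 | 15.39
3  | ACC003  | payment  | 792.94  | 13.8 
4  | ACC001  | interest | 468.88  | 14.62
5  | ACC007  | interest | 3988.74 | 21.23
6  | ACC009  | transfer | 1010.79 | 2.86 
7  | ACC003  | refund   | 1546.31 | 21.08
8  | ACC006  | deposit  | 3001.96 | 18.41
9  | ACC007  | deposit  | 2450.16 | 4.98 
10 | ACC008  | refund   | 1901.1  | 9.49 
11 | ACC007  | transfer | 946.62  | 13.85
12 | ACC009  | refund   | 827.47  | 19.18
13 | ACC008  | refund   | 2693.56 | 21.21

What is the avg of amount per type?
SELECT type, AVG(amount) as result
FROM transactions
GROUP BY type

Result:
  deposit: 2726.06
  interest: 2371.68
  payment: 792.94
  refund: 1742.11
  transfer: 860.65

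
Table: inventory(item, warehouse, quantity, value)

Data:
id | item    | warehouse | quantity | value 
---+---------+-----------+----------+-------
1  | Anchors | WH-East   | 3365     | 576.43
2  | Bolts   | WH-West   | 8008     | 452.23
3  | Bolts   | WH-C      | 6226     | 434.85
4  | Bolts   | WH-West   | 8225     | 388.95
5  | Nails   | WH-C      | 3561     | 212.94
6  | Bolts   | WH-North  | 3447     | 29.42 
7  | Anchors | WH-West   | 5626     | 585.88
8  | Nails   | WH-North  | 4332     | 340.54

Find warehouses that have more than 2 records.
SELECT warehouse, COUNT(*) as cnt
FROM inventory
GROUP BY warehouse
HAVING COUNT(*) > 2

Result:
  WH-West: 3

Note: HAVING filters groups after aggregation, WHERE filters rows before.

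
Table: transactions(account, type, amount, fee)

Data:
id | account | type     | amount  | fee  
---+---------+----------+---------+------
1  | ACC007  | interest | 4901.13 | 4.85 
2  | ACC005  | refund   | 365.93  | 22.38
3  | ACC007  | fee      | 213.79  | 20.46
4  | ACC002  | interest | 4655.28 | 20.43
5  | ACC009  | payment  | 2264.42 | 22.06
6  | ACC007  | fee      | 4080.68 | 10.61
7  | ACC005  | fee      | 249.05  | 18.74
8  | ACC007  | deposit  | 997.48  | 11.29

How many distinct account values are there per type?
SELECT type, COUNT(DISTINCT account)
FROM transactions
GROUP BY type

Result:
  deposit: 1 distinct
  fee: 2 distinct
  interest: 2 distinct
  payment: 1 distinct
  refund: 1 distinct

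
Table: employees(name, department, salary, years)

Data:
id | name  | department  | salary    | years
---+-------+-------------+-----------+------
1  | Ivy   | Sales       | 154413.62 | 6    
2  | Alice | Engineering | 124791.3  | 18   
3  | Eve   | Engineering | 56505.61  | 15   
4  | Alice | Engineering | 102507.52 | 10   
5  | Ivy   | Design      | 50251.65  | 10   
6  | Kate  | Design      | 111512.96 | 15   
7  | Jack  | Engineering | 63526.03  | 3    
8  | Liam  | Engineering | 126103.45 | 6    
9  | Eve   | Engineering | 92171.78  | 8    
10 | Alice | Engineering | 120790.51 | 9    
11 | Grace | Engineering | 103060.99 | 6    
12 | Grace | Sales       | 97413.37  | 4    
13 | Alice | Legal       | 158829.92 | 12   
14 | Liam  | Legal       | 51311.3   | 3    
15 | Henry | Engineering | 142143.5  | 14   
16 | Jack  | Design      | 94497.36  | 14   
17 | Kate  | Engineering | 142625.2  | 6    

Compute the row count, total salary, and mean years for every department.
SELECT department,
       COUNT(*) as cnt,
       SUM(salary) as total_salary,
       AVG(years) as avg_years
FROM employees
GROUP BY department

Result:
  Design: 3 records, 256261.97 total salary, 13.00 avg years
  Engineering: 10 records, 1074225.89 total salary, 9.50 avg years
  Legal: 2 records, 210141.22 total salary, 7.50 avg years
  Sales: 2 records, 251826.99 total salary, 5.00 avg years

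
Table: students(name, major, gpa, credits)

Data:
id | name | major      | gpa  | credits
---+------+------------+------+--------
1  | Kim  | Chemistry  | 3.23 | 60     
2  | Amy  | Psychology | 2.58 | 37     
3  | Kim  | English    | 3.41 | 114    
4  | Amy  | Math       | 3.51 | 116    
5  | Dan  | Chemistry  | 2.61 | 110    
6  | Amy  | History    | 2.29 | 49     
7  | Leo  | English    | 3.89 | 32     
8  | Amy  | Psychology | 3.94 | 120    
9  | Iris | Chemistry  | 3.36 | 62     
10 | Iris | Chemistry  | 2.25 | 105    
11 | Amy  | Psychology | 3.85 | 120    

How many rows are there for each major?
SELECT major, COUNT(*) as count
FROM students
GROUP BY major

Result:
  Chemistry: 4
  English: 2
  History: 1
  Math: 1
  Psychology: 3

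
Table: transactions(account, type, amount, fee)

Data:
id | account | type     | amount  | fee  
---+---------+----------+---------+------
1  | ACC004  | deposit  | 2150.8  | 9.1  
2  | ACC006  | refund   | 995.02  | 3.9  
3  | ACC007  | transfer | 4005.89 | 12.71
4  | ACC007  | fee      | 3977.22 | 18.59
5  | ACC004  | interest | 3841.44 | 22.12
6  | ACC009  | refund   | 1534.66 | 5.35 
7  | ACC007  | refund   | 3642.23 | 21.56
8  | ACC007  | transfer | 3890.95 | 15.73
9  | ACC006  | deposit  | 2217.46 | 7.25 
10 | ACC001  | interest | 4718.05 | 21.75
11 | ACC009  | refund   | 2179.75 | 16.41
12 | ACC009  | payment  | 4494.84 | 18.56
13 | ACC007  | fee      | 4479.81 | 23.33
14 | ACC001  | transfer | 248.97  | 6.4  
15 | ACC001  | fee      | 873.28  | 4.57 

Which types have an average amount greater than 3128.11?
SELECT type, AVG(amount)
FROM transactions
GROUP BY type
HAVING AVG(amount) > 3128.11

Result:
  interest: avg=4279.75
  payment: avg=4494.84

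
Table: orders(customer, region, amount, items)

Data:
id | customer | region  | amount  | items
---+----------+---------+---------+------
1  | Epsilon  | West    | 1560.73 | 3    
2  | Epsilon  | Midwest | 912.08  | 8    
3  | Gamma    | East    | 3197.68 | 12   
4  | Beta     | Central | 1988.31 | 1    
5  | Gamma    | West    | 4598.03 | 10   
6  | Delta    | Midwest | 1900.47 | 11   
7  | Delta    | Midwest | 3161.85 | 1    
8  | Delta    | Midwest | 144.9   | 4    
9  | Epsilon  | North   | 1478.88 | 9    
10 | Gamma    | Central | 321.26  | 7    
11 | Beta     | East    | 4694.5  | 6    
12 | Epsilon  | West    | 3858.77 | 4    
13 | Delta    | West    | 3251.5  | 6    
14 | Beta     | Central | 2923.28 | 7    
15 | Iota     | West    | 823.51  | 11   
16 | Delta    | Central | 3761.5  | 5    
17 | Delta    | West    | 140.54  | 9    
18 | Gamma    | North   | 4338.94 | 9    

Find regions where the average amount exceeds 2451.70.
SELECT region, AVG(amount)
FROM orders
GROUP BY region
HAVING AVG(amount) > 2451.70

Result:
  East: avg=3946.09
  North: avg=2908.91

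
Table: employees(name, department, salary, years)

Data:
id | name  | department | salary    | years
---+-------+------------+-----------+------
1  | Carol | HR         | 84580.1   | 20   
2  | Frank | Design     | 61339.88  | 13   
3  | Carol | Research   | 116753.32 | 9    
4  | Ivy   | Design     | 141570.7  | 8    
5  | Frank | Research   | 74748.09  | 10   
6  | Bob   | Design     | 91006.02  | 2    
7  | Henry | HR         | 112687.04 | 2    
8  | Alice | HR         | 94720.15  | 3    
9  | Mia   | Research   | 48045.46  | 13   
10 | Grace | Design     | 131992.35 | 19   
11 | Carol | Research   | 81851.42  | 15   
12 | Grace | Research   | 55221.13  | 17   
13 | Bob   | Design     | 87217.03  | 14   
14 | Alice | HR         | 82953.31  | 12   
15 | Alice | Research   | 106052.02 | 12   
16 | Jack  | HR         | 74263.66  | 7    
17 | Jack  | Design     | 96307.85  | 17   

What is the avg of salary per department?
SELECT department, AVG(salary) as result
FROM employees
GROUP BY department

Result:
  Design: 101572.31
  HR: 89840.85
  Research: 80445.24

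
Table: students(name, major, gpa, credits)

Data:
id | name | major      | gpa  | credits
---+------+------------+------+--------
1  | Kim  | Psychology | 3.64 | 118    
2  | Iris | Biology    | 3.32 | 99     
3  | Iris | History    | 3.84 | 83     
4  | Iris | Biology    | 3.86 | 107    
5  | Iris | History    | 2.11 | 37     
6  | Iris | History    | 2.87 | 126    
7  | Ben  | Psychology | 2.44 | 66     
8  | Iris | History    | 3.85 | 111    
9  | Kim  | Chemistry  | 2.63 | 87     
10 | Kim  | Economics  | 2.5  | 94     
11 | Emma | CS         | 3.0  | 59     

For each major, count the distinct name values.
SELECT major, COUNT(DISTINCT name)
FROM students
GROUP BY major

Result:
  Biology: 1 distinct
  CS: 1 distinct
  Chemistry: 1 distinct
  Economics: 1 distinct
  History: 1 distinct
  Psychology: 2 distinct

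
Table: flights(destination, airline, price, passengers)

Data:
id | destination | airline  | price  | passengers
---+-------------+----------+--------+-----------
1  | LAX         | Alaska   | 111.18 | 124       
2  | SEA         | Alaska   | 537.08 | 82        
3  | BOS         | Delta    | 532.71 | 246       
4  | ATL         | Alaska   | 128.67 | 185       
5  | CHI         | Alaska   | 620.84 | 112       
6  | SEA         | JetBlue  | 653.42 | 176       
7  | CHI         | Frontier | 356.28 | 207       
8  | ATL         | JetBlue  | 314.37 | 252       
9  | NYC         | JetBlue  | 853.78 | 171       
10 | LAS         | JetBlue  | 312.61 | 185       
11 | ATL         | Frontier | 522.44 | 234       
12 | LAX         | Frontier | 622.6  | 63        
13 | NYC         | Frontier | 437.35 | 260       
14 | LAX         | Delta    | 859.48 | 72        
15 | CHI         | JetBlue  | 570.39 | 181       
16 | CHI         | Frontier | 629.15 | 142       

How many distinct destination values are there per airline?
SELECT airline, COUNT(DISTINCT destination)
FROM flights
GROUP BY airline

Result:
  Alaska: 4 distinct
  Delta: 2 distinct
  Frontier: 4 distinct
  JetBlue: 5 distinct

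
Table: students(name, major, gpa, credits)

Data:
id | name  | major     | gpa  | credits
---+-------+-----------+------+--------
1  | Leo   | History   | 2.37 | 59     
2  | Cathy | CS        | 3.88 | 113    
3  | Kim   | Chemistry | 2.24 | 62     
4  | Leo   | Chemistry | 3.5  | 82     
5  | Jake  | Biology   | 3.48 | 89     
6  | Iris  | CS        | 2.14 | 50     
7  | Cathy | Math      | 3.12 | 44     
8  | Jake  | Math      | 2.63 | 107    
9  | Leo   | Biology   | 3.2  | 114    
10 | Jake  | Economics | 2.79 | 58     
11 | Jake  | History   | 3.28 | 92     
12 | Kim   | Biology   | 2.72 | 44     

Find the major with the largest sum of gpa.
SELECT major, SUM(gpa) as val
FROM students
GROUP BY major
ORDER BY val DESC
LIMIT 1

Result: Biology with sum(gpa) = 9.40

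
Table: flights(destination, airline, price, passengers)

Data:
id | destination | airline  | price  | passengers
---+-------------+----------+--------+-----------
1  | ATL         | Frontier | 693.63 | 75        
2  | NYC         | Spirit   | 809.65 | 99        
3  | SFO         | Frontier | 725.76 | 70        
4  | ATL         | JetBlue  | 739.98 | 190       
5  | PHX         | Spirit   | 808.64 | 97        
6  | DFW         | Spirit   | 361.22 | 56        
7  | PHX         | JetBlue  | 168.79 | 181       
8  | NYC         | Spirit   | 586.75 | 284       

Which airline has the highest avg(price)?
SELECT airline, AVG(price) as val
FROM flights
GROUP BY airline
ORDER BY val DESC
LIMIT 1

Result: Frontier with avg(price) = 709.70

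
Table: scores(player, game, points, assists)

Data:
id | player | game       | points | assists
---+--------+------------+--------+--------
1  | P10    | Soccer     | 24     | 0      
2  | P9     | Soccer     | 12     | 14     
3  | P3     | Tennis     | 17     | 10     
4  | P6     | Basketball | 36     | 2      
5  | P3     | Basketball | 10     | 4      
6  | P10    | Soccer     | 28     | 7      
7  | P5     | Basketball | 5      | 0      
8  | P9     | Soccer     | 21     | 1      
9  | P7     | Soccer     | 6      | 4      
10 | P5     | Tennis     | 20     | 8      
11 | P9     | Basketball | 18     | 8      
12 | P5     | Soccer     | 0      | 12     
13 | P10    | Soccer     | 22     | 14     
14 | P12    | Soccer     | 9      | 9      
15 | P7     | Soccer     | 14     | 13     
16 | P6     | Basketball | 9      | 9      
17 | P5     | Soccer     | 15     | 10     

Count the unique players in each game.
SELECT game, COUNT(DISTINCT player)
FROM scores
GROUP BY game

Result:
  Basketball: 4 distinct
  Soccer: 5 distinct
  Tennis: 2 distinct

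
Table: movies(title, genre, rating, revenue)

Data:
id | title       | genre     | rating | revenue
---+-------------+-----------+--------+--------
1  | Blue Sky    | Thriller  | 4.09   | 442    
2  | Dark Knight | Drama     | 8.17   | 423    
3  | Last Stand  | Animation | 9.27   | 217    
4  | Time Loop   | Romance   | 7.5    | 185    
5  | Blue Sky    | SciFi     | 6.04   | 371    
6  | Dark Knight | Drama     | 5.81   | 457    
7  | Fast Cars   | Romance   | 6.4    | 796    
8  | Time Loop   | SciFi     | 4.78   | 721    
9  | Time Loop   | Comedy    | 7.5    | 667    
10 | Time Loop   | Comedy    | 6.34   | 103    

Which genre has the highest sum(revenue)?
SELECT genre, SUM(revenue) as val
FROM movies
GROUP BY genre
ORDER BY val DESC
LIMIT 1

Result: SciFi with sum(revenue) = 1092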